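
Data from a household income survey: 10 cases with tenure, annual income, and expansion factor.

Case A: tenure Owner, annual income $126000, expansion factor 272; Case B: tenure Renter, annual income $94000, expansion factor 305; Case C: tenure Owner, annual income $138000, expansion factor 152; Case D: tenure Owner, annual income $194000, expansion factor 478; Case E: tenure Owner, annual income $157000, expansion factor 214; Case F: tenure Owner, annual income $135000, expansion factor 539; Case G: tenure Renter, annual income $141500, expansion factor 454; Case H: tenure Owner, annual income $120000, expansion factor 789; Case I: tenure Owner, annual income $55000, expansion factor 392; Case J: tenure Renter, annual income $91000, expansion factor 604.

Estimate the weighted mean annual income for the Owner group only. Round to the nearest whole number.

130671

Owner rows: A, C, D, E, F, H, I
Weighted sum = 126000×272 + 138000×152 + 194000×478 + 157000×214 + 135000×539 + 120000×789 + 55000×392
  = 370583000
Sum of weights = 272 + 152 + 478 + 214 + 539 + 789 + 392 = 2836
Weighted mean = 370583000 / 2836 = 130671.02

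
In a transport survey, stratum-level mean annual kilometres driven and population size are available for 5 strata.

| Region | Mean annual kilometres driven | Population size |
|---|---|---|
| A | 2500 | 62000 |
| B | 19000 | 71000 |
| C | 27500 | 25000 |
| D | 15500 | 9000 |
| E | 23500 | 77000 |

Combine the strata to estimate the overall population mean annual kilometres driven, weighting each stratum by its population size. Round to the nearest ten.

16970

Σ Nₕ·x̄ₕ = 2500×62000 + 19000×71000 + 27500×25000 + 15500×9000 + 23500×77000
  = 155000000 + 1349000000 + 687500000 + 139500000 + 1809500000 = 4140500000
Σ Nₕ = 62000 + 71000 + 25000 + 9000 + 77000 = 244000
Overall mean = 4140500000 / 244000 = 16969.262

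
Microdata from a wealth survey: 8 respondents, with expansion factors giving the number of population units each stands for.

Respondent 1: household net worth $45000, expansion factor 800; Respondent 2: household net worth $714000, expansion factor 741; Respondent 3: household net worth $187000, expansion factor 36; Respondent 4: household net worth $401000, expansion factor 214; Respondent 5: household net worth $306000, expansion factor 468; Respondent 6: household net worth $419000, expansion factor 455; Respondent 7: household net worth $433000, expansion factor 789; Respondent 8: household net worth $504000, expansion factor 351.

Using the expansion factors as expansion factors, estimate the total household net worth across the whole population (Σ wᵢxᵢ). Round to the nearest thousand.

Weighted total = 1510014000

1510014000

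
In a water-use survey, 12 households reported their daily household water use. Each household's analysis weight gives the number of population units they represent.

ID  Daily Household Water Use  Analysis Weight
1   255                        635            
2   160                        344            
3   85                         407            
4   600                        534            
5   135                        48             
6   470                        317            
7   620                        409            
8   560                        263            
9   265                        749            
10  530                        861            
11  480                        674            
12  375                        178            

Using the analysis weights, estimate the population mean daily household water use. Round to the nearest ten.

Weighted sum = 255×635 + 160×344 + 85×407 + 600×534 + 135×48 + 470×317 + 620×409 + 560×263 + 265×749 + 530×861 + 480×674 + 375×178
  = 2173375
Sum of weights = 635 + 344 + 407 + 534 + 48 + 317 + 409 + 263 + 749 + 861 + 674 + 178 = 5419
Weighted mean = 2173375 / 5419 = 401.06569

400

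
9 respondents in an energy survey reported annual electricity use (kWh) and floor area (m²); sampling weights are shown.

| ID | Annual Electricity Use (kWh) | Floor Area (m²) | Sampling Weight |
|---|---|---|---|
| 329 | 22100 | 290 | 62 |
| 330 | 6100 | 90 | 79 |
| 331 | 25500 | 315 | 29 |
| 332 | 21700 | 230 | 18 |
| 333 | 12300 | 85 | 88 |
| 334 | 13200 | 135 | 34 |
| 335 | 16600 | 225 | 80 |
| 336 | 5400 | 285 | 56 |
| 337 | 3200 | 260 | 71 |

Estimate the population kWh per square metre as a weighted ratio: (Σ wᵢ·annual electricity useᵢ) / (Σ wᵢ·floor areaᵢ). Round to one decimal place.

61.9

Σ wᵢ·y = 22100×62 + 6100×79 + 25500×29 + 21700×18 + 12300×88 + 13200×34 + 16600×80 + 5400×56 + 3200×71
  = 1370200 + 481900 + 739500 + 390600 + 1082400 + 448800 + 1328000 + 302400 + 227200 = 6371000
Σ wᵢ·x = 290×62 + 90×79 + 315×29 + 230×18 + 85×88 + 135×34 + 225×80 + 285×56 + 260×71
  = 102855
Ratio = 6371000 / 102855 = 61.941568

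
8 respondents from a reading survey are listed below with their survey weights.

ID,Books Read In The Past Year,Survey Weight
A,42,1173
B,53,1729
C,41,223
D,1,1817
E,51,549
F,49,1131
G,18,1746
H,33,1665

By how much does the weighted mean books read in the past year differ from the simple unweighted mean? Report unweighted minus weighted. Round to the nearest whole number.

Unweighted sum = 42 + 53 + 41 + 1 + 51 + 49 + 18 + 33 = 288
Unweighted mean = 288 / 8 = 36
Weighted sum = 42×1173 + 53×1729 + 41×223 + 1×1817 + 51×549 + 49×1131 + 18×1746 + 33×1665
  = 49266 + 91637 + 9143 + 1817 + 27999 + 55419 + 31428 + 54945 = 321654
Sum of weights = 1173 + 1729 + 223 + 1817 + 549 + 1131 + 1746 + 1665 = 10033
Weighted mean = 321654 / 10033 = 32.059603
Difference (unweighted minus weighted) = 3.9403967

4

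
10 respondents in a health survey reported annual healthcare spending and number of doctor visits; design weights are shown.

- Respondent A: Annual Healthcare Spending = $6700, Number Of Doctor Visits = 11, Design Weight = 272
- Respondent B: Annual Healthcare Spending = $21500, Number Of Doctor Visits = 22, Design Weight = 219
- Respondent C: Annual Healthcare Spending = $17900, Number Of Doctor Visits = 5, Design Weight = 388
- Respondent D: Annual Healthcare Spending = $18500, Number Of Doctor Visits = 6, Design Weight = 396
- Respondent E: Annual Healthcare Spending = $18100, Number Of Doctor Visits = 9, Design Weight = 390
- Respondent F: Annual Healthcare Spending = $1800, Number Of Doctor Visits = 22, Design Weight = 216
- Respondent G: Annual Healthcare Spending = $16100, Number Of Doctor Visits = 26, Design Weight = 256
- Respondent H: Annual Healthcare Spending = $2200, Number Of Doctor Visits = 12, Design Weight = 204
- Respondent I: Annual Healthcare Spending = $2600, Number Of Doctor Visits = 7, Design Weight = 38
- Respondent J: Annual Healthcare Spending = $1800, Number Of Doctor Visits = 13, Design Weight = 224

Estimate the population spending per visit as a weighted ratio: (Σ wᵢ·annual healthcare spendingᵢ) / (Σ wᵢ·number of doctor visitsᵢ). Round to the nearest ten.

Σ wᵢ·y = 6700×272 + 21500×219 + 17900×388 + 18500×396 + 18100×390 + 1800×216 + 16100×256 + 2200×204 + 2600×38 + 1800×224
  = 33322300
Σ wᵢ·x = 11×272 + 22×219 + 5×388 + 6×396 + 9×390 + 22×216 + 26×256 + 12×204 + 7×38 + 13×224
  = 2992 + 4818 + 1940 + 2376 + 3510 + 4752 + 6656 + 2448 + 266 + 2912 = 32670
Ratio = 33322300 / 32670 = 1019.9663

1020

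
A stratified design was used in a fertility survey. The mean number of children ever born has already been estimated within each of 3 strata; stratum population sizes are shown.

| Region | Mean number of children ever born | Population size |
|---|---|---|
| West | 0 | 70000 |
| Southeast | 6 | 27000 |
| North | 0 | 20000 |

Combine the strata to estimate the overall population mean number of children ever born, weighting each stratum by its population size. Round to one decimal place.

1.4

Σ Nₕ·x̄ₕ = 0×70000 + 6×27000 + 0×20000
  = 0 + 162000 + 0 = 162000
Σ Nₕ = 70000 + 27000 + 20000 = 117000
Overall mean = 162000 / 117000 = 1.3846154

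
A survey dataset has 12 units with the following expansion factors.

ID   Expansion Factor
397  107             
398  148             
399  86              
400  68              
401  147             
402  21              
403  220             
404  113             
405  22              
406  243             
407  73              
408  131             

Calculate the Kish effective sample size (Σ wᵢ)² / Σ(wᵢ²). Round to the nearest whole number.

9

Σ wᵢ = 107 + 148 + 86 + 68 + 147 + 21 + 220 + 113 + 22 + 243 + 73 + 131 = 1379
Σ wᵢ² = 210615
n_eff = 1379² / 210615 = 1901641 / 210615 = 9.0289913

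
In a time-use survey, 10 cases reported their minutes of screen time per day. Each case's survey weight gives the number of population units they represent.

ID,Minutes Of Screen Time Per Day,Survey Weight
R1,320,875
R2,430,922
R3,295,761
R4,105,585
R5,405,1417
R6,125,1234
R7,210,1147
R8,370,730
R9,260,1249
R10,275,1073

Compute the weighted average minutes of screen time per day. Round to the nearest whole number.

Weighted sum = 320×875 + 430×922 + 295×761 + 105×585 + 405×1417 + 125×1234 + 210×1147 + 370×730 + 260×1249 + 275×1073
  = 280000 + 396460 + 224495 + 61425 + 573885 + 154250 + 240870 + 270100 + 324740 + 295075 = 2821300
Sum of weights = 9993
Weighted mean = 2821300 / 9993 = 282.32763

282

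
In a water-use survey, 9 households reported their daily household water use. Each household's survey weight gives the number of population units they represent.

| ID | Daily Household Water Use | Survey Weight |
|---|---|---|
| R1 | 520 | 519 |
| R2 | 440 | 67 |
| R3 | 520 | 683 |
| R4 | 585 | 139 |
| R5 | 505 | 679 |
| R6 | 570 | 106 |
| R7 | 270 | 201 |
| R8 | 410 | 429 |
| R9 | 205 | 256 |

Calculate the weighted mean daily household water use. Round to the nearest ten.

460

Weighted sum = 520×519 + 440×67 + 520×683 + 585×139 + 505×679 + 570×106 + 270×201 + 410×429 + 205×256
  = 269880 + 29480 + 355160 + 81315 + 342895 + 60420 + 54270 + 175890 + 52480 = 1421790
Sum of weights = 519 + 67 + 683 + 139 + 679 + 106 + 201 + 429 + 256 = 3079
Weighted mean = 1421790 / 3079 = 461.77006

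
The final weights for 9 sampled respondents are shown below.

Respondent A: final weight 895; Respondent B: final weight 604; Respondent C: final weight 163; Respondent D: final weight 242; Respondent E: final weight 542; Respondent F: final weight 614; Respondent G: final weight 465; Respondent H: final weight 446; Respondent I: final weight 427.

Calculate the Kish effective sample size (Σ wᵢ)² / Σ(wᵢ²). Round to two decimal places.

7.68

Σ wᵢ = 895 + 604 + 163 + 242 + 542 + 614 + 465 + 446 + 427 = 4398
Σ wᵢ² = 801025 + 364816 + 26569 + 58564 + 293764 + 376996 + 216225 + 198916 + 182329 = 2519204
n_eff = 4398² / 2519204 = 19342404 / 2519204 = 7.6779824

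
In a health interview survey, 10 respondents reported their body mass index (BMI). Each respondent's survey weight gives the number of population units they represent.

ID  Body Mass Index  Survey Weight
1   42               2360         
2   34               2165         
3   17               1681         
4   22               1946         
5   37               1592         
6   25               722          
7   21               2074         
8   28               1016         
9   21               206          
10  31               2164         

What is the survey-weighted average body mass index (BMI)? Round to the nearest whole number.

29

Weighted sum = 42×2360 + 34×2165 + 17×1681 + 22×1946 + 37×1592 + 25×722 + 21×2074 + 28×1016 + 21×206 + 31×2164
  = 99120 + 73610 + 28577 + 42812 + 58904 + 18050 + 43554 + 28448 + 4326 + 67084 = 464485
Sum of weights = 2360 + 2165 + 1681 + 1946 + 1592 + 722 + 2074 + 1016 + 206 + 2164 = 15926
Weighted mean = 464485 / 15926 = 29.165202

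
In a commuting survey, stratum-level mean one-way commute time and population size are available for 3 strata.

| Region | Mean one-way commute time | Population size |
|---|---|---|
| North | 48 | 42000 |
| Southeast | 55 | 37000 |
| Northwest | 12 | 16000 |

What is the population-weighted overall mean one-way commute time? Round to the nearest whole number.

45

Σ Nₕ·x̄ₕ = 48×42000 + 55×37000 + 12×16000
  = 4243000
Σ Nₕ = 95000
Overall mean = 4243000 / 95000 = 44.663158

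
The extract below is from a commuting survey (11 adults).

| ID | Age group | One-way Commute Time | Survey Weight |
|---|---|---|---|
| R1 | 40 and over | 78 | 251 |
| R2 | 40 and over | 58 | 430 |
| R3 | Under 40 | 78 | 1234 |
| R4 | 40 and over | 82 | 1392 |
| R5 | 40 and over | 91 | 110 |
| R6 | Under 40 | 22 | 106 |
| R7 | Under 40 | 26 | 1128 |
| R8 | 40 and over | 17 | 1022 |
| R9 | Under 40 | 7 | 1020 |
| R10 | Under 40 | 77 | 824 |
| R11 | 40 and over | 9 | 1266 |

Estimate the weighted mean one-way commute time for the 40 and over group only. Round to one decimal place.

40 and over rows: R1, R2, R4, R5, R8, R11
Weighted sum = 197440
Sum of weights = 251 + 430 + 1392 + 110 + 1022 + 1266 = 4471
Weighted mean = 197440 / 4471 = 44.160143

44.2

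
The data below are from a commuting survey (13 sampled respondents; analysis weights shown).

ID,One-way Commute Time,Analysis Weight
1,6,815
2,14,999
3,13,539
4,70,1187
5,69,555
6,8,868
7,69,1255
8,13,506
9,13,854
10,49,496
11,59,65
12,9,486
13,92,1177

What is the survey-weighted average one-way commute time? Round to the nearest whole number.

41

Weighted sum = 399284
Sum of weights = 9802
Weighted mean = 399284 / 9802 = 40.734952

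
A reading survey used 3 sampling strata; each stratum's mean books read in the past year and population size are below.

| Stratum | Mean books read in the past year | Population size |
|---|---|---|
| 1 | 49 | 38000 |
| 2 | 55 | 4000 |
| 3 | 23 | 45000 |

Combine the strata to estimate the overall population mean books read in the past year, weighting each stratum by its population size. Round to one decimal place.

Σ Nₕ·x̄ₕ = 3117000
Σ Nₕ = 38000 + 4000 + 45000 = 87000
Overall mean = 3117000 / 87000 = 35.827586

35.8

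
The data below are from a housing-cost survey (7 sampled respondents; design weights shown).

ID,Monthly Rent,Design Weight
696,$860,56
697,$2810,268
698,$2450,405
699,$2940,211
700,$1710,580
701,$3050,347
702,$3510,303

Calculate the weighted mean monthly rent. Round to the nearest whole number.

2547

Weighted sum = 860×56 + 2810×268 + 2450×405 + 2940×211 + 1710×580 + 3050×347 + 3510×303
  = 5527510
Sum of weights = 56 + 268 + 405 + 211 + 580 + 347 + 303 = 2170
Weighted mean = 5527510 / 2170 = 2547.2396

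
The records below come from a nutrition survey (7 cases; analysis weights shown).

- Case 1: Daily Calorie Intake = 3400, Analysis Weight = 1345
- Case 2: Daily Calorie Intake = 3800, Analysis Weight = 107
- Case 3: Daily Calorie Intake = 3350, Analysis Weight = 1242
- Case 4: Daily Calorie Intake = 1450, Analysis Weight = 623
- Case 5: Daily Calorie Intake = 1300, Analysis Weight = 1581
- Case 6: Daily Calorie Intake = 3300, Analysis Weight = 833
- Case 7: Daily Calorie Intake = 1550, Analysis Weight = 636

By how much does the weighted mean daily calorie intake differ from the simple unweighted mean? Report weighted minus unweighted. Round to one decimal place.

-106.0

Unweighted sum = 3400 + 3800 + 3350 + 1450 + 1300 + 3300 + 1550 = 18150
Unweighted mean = 18150 / 7 = 2592.8571
Weighted sum = 3400×1345 + 3800×107 + 3350×1242 + 1450×623 + 1300×1581 + 3300×833 + 1550×636
  = 4573000 + 406600 + 4160700 + 903350 + 2055300 + 2748900 + 985800 = 15833650
Sum of weights = 6367
Weighted mean = 15833650 / 6367 = 2486.8305
Difference (weighted minus unweighted) = -106.02661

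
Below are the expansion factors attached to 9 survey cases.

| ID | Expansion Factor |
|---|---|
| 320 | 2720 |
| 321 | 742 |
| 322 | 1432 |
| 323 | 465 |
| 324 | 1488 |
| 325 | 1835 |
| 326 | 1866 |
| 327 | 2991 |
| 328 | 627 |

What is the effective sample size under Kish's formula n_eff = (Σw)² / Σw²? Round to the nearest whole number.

Σ wᵢ = 2720 + 742 + 1432 + 465 + 1488 + 1835 + 1866 + 2991 + 627 = 14166
Σ wᵢ² = 7398400 + 550564 + 2050624 + 216225 + 2214144 + 3367225 + 3481956 + 8946081 + 393129 = 28618348
n_eff = 14166² / 28618348 = 200675556 / 28618348 = 7.0121293

7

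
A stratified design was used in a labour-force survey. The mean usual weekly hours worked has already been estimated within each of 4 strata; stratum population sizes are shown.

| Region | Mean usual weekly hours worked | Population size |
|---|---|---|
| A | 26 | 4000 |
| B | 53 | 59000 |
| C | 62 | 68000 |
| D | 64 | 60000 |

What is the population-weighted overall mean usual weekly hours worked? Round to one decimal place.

Σ Nₕ·x̄ₕ = 26×4000 + 53×59000 + 62×68000 + 64×60000
  = 104000 + 3127000 + 4216000 + 3840000 = 11287000
Σ Nₕ = 191000
Overall mean = 11287000 / 191000 = 59.094241

59.1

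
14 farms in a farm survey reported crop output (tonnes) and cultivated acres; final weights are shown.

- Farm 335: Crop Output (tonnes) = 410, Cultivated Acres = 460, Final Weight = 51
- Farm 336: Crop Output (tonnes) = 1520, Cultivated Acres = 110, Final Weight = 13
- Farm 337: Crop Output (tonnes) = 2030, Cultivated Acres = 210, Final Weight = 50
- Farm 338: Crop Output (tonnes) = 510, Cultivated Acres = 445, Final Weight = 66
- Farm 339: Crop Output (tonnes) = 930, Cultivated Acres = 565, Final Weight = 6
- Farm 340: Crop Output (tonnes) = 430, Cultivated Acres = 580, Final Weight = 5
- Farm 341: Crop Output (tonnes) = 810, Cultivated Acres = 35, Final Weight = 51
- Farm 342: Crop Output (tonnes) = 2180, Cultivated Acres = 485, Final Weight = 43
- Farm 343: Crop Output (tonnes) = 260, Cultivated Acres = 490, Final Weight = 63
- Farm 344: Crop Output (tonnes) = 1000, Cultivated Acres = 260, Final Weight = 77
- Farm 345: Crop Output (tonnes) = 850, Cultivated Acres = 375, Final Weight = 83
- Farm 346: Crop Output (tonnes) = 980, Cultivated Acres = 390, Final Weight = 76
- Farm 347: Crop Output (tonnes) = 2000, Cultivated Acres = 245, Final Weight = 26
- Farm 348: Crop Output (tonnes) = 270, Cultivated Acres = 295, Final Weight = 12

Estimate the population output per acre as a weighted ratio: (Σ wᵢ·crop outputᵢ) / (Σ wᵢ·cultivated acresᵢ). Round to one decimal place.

2.8

Σ wᵢ·y = 612260
Σ wᵢ·x = 215255
Ratio = 612260 / 215255 = 2.8443474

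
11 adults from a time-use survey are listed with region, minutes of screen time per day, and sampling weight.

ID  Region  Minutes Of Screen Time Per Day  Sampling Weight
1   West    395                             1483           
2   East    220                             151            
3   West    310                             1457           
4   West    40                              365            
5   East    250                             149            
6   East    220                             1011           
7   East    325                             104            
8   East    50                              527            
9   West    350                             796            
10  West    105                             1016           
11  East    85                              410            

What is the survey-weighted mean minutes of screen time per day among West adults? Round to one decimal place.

West rows: 1, 3, 4, 9, 10
Weighted sum = 395×1483 + 310×1457 + 40×365 + 350×796 + 105×1016
  = 585785 + 451670 + 14600 + 278600 + 106680 = 1437335
Sum of weights = 1483 + 1457 + 365 + 796 + 1016 = 5117
Weighted mean = 1437335 / 5117 = 280.89408

280.9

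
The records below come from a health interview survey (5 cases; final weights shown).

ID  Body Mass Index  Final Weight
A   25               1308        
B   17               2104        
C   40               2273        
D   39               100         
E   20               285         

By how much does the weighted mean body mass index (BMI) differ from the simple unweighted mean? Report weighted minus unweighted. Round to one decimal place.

-0.4

Unweighted sum = 25 + 17 + 40 + 39 + 20 = 141
Unweighted mean = 141 / 5 = 28.2
Weighted sum = 25×1308 + 17×2104 + 40×2273 + 39×100 + 20×285
  = 168988
Sum of weights = 1308 + 2104 + 2273 + 100 + 285 = 6070
Weighted mean = 168988 / 6070 = 27.839868
Difference (weighted minus unweighted) = -0.3601318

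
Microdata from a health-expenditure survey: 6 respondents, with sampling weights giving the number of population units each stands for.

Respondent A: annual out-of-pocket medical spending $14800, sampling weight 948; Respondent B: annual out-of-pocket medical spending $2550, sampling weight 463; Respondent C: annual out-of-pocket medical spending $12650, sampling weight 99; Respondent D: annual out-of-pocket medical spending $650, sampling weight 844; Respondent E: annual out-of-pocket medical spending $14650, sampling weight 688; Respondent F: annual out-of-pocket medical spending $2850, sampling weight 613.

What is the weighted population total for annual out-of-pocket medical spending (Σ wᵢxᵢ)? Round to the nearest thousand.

28838000

Weighted total = 14800×948 + 2550×463 + 12650×99 + 650×844 + 14650×688 + 2850×613
  = 14030400 + 1180650 + 1252350 + 548600 + 10079200 + 1747050 = 28838250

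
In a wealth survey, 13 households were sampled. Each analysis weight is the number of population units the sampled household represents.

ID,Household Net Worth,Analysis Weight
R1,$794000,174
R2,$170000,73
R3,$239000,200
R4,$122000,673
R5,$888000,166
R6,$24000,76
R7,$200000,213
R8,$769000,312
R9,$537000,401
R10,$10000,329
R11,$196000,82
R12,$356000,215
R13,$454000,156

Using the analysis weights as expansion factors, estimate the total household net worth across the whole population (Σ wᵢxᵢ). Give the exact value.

Weighted total = 1094295000

1094295000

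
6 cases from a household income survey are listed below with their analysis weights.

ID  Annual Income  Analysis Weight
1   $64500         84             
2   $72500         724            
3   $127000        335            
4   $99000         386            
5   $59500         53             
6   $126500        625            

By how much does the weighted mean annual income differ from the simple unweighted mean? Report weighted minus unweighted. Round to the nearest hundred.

Unweighted sum = 64500 + 72500 + 127000 + 99000 + 59500 + 126500 = 549000
Unweighted mean = 549000 / 6 = 91500
Weighted sum = 64500×84 + 72500×724 + 127000×335 + 99000×386 + 59500×53 + 126500×625
  = 5418000 + 52490000 + 42545000 + 38214000 + 3153500 + 79062500 = 220883000
Sum of weights = 2207
Weighted mean = 220883000 / 2207 = 100082.92
Difference (weighted minus unweighted) = 8582.918

8600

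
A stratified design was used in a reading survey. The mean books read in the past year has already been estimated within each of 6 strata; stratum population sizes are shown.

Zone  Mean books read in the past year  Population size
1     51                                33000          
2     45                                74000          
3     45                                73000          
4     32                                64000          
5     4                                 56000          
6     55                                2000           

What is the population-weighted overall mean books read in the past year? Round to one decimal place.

Σ Nₕ·x̄ₕ = 51×33000 + 45×74000 + 45×73000 + 32×64000 + 4×56000 + 55×2000
  = 1683000 + 3330000 + 3285000 + 2048000 + 224000 + 110000 = 10680000
Σ Nₕ = 33000 + 74000 + 73000 + 64000 + 56000 + 2000 = 302000
Overall mean = 10680000 / 302000 = 35.364238

35.4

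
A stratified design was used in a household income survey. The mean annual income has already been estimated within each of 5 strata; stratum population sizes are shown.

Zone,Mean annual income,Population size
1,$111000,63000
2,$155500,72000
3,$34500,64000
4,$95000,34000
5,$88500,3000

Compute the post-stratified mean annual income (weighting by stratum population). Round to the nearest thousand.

Σ Nₕ·x̄ₕ = 111000×63000 + 155500×72000 + 34500×64000 + 95000×34000 + 88500×3000
  = 6993000000 + 11196000000 + 2208000000 + 3230000000 + 265500000 = 23892500000
Σ Nₕ = 63000 + 72000 + 64000 + 34000 + 3000 = 236000
Overall mean = 23892500000 / 236000 = 101239.41

101000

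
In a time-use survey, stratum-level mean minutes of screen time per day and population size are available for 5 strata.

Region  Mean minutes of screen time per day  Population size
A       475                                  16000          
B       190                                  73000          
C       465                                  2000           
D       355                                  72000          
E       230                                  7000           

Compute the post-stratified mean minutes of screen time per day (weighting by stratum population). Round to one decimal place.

Σ Nₕ·x̄ₕ = 475×16000 + 190×73000 + 465×2000 + 355×72000 + 230×7000
  = 49570000
Σ Nₕ = 16000 + 73000 + 2000 + 72000 + 7000 = 170000
Overall mean = 49570000 / 170000 = 291.58824

291.6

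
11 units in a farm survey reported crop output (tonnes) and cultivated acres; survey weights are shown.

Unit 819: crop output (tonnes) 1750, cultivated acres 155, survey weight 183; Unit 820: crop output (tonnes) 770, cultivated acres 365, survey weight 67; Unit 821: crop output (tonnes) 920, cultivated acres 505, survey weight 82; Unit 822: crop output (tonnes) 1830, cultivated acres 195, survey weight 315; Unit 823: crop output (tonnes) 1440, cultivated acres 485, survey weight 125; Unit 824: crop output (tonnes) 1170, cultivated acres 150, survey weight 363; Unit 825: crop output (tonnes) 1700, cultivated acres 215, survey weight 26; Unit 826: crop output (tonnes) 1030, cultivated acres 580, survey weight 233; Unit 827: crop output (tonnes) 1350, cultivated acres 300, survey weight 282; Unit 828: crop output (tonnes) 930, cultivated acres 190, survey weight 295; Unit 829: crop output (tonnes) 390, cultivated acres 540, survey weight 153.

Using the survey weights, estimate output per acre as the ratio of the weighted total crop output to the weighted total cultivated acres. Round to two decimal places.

4.14

Σ wᵢ·y = 1750×183 + 770×67 + 920×82 + 1830×315 + 1440×125 + 1170×363 + 1700×26 + 1030×233 + 1350×282 + 930×295 + 390×153
  = 320250 + 51590 + 75440 + 576450 + 180000 + 424710 + 44200 + 239990 + 380700 + 274350 + 59670 = 2627350
Σ wᵢ·x = 155×183 + 365×67 + 505×82 + 195×315 + 485×125 + 150×363 + 215×26 + 580×233 + 300×282 + 190×295 + 540×153
  = 634730
Ratio = 2627350 / 634730 = 4.1393191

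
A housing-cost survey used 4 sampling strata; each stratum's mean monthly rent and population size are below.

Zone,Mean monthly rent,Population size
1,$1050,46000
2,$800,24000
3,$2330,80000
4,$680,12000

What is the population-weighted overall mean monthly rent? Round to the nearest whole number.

1618

Σ Nₕ·x̄ₕ = 1050×46000 + 800×24000 + 2330×80000 + 680×12000
  = 262060000
Σ Nₕ = 162000
Overall mean = 262060000 / 162000 = 1617.6543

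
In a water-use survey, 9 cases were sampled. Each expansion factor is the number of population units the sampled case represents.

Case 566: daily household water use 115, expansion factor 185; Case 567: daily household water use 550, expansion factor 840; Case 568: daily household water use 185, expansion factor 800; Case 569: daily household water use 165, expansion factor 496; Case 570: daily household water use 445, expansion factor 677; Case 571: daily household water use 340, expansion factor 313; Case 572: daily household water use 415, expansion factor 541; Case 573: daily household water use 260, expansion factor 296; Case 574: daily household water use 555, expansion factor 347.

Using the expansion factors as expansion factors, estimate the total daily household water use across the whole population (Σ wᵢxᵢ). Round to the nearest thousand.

Weighted total = 115×185 + 550×840 + 185×800 + 165×496 + 445×677 + 340×313 + 415×541 + 260×296 + 555×347
  = 21275 + 462000 + 148000 + 81840 + 301265 + 106420 + 224515 + 76960 + 192585 = 1614860

1615000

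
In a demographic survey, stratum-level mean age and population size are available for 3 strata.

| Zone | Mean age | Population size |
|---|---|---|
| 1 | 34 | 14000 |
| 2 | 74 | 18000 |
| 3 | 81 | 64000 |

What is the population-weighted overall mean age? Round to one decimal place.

72.8

Σ Nₕ·x̄ₕ = 34×14000 + 74×18000 + 81×64000
  = 6992000
Σ Nₕ = 96000
Overall mean = 6992000 / 96000 = 72.833333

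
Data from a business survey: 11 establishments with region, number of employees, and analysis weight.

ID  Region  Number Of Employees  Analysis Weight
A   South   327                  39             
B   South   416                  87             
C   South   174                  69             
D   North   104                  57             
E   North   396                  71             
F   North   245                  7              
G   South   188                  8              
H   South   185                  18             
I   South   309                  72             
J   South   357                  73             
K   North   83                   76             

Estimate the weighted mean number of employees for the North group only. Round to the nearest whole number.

North rows: D, E, F, K
Weighted sum = 104×57 + 396×71 + 245×7 + 83×76
  = 42067
Sum of weights = 57 + 71 + 7 + 76 = 211
Weighted mean = 42067 / 211 = 199.36967

199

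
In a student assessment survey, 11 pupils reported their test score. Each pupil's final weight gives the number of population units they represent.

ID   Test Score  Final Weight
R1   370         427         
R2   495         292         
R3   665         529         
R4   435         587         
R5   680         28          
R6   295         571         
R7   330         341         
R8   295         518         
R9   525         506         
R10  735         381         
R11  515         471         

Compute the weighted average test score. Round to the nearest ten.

460

Weighted sum = 370×427 + 495×292 + 665×529 + 435×587 + 680×28 + 295×571 + 330×341 + 295×518 + 525×506 + 735×381 + 515×471
  = 2150735
Sum of weights = 427 + 292 + 529 + 587 + 28 + 571 + 341 + 518 + 506 + 381 + 471 = 4651
Weighted mean = 2150735 / 4651 = 462.42421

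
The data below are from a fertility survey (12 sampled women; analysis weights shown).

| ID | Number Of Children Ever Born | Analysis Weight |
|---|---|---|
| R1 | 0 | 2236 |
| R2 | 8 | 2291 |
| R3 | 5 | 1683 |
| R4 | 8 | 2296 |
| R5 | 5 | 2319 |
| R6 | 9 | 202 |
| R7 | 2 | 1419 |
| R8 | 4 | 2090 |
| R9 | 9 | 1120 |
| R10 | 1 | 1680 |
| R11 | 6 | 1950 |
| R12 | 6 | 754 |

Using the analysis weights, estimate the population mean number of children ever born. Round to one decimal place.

4.9

Weighted sum = 97706
Sum of weights = 2236 + 2291 + 1683 + 2296 + 2319 + 202 + 1419 + 2090 + 1120 + 1680 + 1950 + 754 = 20040
Weighted mean = 97706 / 20040 = 4.8755489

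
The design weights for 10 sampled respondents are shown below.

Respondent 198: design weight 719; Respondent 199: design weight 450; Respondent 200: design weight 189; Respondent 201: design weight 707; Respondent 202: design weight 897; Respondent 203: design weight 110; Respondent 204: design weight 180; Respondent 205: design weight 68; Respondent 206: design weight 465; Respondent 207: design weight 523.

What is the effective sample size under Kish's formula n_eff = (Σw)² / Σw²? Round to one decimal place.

7.1

Σ wᵢ = 4308
Σ wᵢ² = 516961 + 202500 + 35721 + 499849 + 804609 + 12100 + 32400 + 4624 + 216225 + 273529 = 2598518
n_eff = 4308² / 2598518 = 18558864 / 2598518 = 7.1420956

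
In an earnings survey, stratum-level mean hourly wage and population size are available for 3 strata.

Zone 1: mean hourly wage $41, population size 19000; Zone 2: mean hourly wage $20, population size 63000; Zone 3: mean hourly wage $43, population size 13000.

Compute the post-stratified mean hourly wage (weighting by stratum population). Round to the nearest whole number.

27

Σ Nₕ·x̄ₕ = 41×19000 + 20×63000 + 43×13000
  = 2598000
Σ Nₕ = 95000
Overall mean = 2598000 / 95000 = 27.347368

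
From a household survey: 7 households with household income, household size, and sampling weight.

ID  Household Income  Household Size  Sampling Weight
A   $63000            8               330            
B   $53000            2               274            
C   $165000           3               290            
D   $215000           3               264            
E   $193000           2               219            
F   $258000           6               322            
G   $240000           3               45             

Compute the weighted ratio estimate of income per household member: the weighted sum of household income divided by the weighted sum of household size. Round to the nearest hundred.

37500

Σ wᵢ·y = 63000×330 + 53000×274 + 165000×290 + 215000×264 + 193000×219 + 258000×322 + 240000×45
  = 20790000 + 14522000 + 47850000 + 56760000 + 42267000 + 83076000 + 10800000 = 276065000
Σ wᵢ·x = 8×330 + 2×274 + 3×290 + 3×264 + 2×219 + 6×322 + 3×45
  = 2640 + 548 + 870 + 792 + 438 + 1932 + 135 = 7355
Ratio = 276065000 / 7355 = 37534.33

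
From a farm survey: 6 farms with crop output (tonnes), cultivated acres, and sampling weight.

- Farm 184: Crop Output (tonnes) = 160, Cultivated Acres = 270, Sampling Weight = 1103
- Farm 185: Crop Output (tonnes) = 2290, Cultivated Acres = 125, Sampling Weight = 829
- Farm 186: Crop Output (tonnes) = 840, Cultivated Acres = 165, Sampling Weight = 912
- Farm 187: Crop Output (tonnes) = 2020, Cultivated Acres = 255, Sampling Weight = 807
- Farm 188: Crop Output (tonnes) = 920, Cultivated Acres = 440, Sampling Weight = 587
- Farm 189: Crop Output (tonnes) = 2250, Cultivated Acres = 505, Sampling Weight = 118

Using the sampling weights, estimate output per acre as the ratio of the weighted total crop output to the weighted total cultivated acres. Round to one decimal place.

Σ wᵢ·y = 160×1103 + 2290×829 + 840×912 + 2020×807 + 920×587 + 2250×118
  = 176480 + 1898410 + 766080 + 1630140 + 540040 + 265500 = 5276650
Σ wᵢ·x = 270×1103 + 125×829 + 165×912 + 255×807 + 440×587 + 505×118
  = 297810 + 103625 + 150480 + 205785 + 258280 + 59590 = 1075570
Ratio = 5276650 / 1075570 = 4.9059104

4.9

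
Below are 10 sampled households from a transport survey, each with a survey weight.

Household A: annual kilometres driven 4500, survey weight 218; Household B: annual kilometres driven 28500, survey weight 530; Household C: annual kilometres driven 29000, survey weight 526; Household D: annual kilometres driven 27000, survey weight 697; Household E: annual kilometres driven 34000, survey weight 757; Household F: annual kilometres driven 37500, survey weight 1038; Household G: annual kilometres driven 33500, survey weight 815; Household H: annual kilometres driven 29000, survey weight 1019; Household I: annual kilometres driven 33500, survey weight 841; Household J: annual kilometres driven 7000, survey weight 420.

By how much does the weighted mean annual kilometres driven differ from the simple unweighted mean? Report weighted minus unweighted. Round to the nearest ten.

Unweighted sum = 4500 + 28500 + 29000 + 27000 + 34000 + 37500 + 33500 + 29000 + 33500 + 7000 = 263500
Unweighted mean = 263500 / 10 = 26350
Weighted sum = 4500×218 + 28500×530 + 29000×526 + 27000×697 + 34000×757 + 37500×1038 + 33500×815 + 29000×1019 + 33500×841 + 7000×420
  = 202789000
Sum of weights = 218 + 530 + 526 + 697 + 757 + 1038 + 815 + 1019 + 841 + 420 = 6861
Weighted mean = 202789000 / 6861 = 29556.77
Difference (weighted minus unweighted) = 3206.7702

3210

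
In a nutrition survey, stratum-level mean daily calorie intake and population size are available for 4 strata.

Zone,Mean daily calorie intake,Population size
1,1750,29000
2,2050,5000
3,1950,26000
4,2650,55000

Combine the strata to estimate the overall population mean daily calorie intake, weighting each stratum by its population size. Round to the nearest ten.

2240

Σ Nₕ·x̄ₕ = 1750×29000 + 2050×5000 + 1950×26000 + 2650×55000
  = 50750000 + 10250000 + 50700000 + 145750000 = 257450000
Σ Nₕ = 29000 + 5000 + 26000 + 55000 = 115000
Overall mean = 257450000 / 115000 = 2238.6957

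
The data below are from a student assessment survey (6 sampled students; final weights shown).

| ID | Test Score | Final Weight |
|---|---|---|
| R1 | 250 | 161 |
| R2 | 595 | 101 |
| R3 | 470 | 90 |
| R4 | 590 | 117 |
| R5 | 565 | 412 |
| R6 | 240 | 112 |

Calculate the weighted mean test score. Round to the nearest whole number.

475

Weighted sum = 471335
Sum of weights = 161 + 101 + 90 + 117 + 412 + 112 = 993
Weighted mean = 471335 / 993 = 474.6576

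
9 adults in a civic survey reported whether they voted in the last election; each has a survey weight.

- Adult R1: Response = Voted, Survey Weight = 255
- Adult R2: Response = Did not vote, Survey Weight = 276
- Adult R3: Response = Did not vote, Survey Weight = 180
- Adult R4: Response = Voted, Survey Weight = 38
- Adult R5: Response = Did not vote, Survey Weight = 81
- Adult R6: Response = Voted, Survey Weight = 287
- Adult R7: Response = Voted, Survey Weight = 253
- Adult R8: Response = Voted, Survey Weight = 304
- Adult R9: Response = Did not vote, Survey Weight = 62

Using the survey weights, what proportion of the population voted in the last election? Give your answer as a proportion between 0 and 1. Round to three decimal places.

Sum of weights for 'Voted' = 255 + 38 + 287 + 253 + 304 = 1137
Total weight = 255 + 276 + 180 + 38 + 81 + 287 + 253 + 304 + 62 = 1736
Weighted proportion = 1137 / 1736 = 0.65495392

0.655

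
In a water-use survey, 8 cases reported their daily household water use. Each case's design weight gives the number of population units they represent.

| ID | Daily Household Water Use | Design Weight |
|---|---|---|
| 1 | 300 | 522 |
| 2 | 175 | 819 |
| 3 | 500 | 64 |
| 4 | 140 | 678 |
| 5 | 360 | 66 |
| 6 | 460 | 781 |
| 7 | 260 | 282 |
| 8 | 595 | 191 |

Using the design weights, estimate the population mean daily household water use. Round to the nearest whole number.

Weighted sum = 300×522 + 175×819 + 500×64 + 140×678 + 360×66 + 460×781 + 260×282 + 595×191
  = 156600 + 143325 + 32000 + 94920 + 23760 + 359260 + 73320 + 113645 = 996830
Sum of weights = 522 + 819 + 64 + 678 + 66 + 781 + 282 + 191 = 3403
Weighted mean = 996830 / 3403 = 292.92683

293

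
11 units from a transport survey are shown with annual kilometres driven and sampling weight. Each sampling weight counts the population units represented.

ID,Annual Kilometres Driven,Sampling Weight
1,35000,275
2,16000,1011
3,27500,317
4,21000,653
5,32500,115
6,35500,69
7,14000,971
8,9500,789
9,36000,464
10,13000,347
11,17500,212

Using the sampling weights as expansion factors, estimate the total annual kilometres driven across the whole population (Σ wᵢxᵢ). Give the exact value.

100433000

Weighted total = 35000×275 + 16000×1011 + 27500×317 + 21000×653 + 32500×115 + 35500×69 + 14000×971 + 9500×789 + 36000×464 + 13000×347 + 17500×212
  = 9625000 + 16176000 + 8717500 + 13713000 + 3737500 + 2449500 + 13594000 + 7495500 + 16704000 + 4511000 + 3710000 = 100433000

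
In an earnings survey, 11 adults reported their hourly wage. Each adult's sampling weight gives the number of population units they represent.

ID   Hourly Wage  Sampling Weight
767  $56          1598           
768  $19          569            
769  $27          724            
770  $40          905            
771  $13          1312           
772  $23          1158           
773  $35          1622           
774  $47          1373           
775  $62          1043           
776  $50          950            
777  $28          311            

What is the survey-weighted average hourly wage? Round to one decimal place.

Weighted sum = 441912
Sum of weights = 1598 + 569 + 724 + 905 + 1312 + 1158 + 1622 + 1373 + 1043 + 950 + 311 = 11565
Weighted mean = 441912 / 11565 = 38.211154

38.2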